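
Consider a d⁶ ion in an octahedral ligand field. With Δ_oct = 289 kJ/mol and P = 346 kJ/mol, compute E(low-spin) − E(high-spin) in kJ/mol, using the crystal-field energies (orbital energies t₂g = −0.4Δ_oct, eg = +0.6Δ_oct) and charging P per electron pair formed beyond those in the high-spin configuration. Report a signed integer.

High-spin: t₂g⁴ eg², CFSE = -0.4Δ_oct = -116 kJ/mol.
Low-spin: t₂g⁶ eg⁰, orbital CFSE = -2.4Δ_oct = -694 kJ/mol; plus 2 excess pairs × P = +692 kJ/mol; total -2 kJ/mol.
The difference is -2 − (-116) = 114 kJ/mol, so high-spin lies lower.

114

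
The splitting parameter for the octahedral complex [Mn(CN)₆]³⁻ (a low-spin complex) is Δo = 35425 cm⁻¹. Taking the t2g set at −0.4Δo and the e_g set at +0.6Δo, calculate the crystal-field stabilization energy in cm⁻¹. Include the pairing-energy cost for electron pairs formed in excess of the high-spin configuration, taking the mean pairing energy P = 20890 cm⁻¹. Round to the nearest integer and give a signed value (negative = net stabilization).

Each CN⁻ contributes -1; 6 × (-1) = -6. With overall charge -3, Mn is in the +3 oxidation state.
Group 7 minus oxidation state +3 gives a d⁴ configuration for Mn³⁺.
The d⁴ electrons fill as t2g^4 e_g^0.
The orbital stabilization is -1.6Δo = -1.6 × 35425 = -56680 cm⁻¹.
Relative to high-spin t2g^3 e_g^1 (0 paired), the low-spin configuration has 1 additional pair, contributing +1 × 20890 = +20890 cm⁻¹.
Overall CFSE = -56680 + 20890 = -35790 cm⁻¹.

-35790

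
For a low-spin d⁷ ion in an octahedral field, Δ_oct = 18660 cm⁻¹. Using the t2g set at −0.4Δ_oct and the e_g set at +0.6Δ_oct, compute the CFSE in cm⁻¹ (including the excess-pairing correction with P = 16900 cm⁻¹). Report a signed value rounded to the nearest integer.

The d⁷ electrons fill as t2g^6 e_g^1.
CFSE(orbital) = 6×(-0.4Δ_oct) + 1×(0.6Δ_oct) = -1.8Δ_oct; with Δ_oct = 18660 cm⁻¹ that is -33588 cm⁻¹.
High-spin d⁷ would be t2g^5 e_g^2 with 2 pairs; low-spin has 3, so 1 excess pair costs +1P = +16900 cm⁻¹.
Overall CFSE = -33588 + 16900 = -16688 cm⁻¹.

-16688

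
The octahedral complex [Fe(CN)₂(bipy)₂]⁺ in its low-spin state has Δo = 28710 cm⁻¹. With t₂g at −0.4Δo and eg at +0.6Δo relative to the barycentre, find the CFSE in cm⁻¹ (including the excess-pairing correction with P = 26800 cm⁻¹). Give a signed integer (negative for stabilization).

-3820

Ligand charges: 2×(-1) from CN⁻ and 2×(+0) from bipy sum to -2; with overall charge +1, Fe is +3.
Fe sits in group 8; removing 3 electrons leaves Fe³⁺ with 8 − 3 = 5 d electrons.
Configuration: t₂g⁵ eg⁰.
Orbital CFSE = 5(-0.4) + 0(0.6) = -2.0Δo = -2.0 × 28710 = -57420 cm⁻¹.
High-spin d⁵ would be t₂g³ eg² with 0 pairs; low-spin has 2, so 2 excess pairs cost +2P = +53600 cm⁻¹.
Net CFSE = -57420 + 53600 = -3820 cm⁻¹.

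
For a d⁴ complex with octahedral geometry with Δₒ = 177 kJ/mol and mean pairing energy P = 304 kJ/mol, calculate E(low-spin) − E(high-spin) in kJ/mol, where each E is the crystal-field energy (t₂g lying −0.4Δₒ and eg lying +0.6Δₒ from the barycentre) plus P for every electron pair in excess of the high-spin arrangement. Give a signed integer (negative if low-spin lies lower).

High-spin: t₂g³ eg¹, CFSE = -0.6Δₒ = -106 kJ/mol.
Low-spin: t₂g⁴ eg⁰, orbital CFSE = -1.6Δₒ = -283 kJ/mol; plus 1 excess pair × P = +304 kJ/mol; total 21 kJ/mol.
The difference is 21 − (-106) = 127 kJ/mol, so high-spin lies lower.

127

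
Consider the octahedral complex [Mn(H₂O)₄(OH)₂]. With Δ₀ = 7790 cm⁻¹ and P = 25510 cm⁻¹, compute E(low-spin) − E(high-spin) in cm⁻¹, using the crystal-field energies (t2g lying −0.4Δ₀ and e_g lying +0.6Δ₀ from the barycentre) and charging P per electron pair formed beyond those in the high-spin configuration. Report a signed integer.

Ligand charges: 4×(+0) from H₂O and 2×(-1) from OH⁻ sum to -2; with overall charge +0, Mn is +2.
Mn sits in group 7; removing 2 electrons leaves Mn²⁺ with 7 − 2 = 5 d electrons.
High-spin: t2g^3 e_g^2, CFSE = 0.0Δ₀ = 0 cm⁻¹.
For low-spin the configuration is t2g^5 e_g^0: orbital energy -2.0 × 7790 = -15580 cm⁻¹, and 2 additional pairs relative to high-spin add 51020 cm⁻¹, giving 35440 cm⁻¹.
The difference is 35440 − (0) = 35440 cm⁻¹, so high-spin lies lower.

35440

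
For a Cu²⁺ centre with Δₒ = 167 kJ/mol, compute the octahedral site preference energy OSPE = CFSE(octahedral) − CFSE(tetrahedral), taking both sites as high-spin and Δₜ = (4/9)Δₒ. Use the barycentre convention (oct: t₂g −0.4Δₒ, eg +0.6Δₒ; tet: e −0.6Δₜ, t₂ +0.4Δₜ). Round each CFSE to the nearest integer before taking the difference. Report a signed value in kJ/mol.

Cu is in group 11, so Cu²⁺ is d⁹ (11 − 2 = 9).
Octahedral high-spin t₂g⁶ eg³: CFSE = -0.6 × 167 = -100 kJ/mol.
Tetrahedral: e⁴ t₂⁵, CFSE = 4(−0.6) + 5(+0.4) = -0.4Δₜ = -0.4 × (4/9) × 167 = -30 kJ/mol.
OSPE = -100 − (-30) = -70 kJ/mol.

-70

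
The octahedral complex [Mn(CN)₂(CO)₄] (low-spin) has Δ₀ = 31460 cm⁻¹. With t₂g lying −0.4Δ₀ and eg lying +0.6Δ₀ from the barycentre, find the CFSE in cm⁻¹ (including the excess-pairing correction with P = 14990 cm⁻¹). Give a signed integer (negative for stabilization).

Ligand charges: 2×(-1) from CN⁻ and 4×(+0) from CO sum to -2; with overall charge +0, Mn is +2.
Mn is in group 7, so Mn²⁺ is d⁵ (7 − 2 = 5).
Configuration: t₂g⁵ eg⁰.
Orbital CFSE = 5(-0.4) + 0(0.6) = -2.0Δ₀ = -2.0 × 31460 = -62920 cm⁻¹.
Relative to high-spin t₂g³ eg² (0 paired), the low-spin configuration has 2 additional pairs, contributing +2 × 14990 = +29980 cm⁻¹.
Overall CFSE = -62920 + 29980 = -32940 cm⁻¹.

-32940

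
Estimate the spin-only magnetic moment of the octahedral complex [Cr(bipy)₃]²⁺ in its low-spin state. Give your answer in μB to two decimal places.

bipy is neutral, so the +2 overall charge sits on Cr: oxidation state +2.
Cr sits in group 6; removing 2 electrons leaves Cr²⁺ with 6 − 2 = 4 d electrons.
Configuration: t₂g⁴ eg⁰ → 2 unpaired electrons.
μ(spin-only) = √[2(2+2)] = √8 ≈ 2.83 μB.

2.83 μB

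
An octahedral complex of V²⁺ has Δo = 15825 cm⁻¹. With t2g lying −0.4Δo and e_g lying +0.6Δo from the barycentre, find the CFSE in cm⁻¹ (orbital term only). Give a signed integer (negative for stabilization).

V is in group 5, so V²⁺ is d³ (5 − 2 = 3).
The d³ electrons fill as t2g^3 e_g^0.
Orbital CFSE = 3(-0.4) + 0(0.6) = -1.2Δo = -1.2 × 15825 = -18990 cm⁻¹.

-18990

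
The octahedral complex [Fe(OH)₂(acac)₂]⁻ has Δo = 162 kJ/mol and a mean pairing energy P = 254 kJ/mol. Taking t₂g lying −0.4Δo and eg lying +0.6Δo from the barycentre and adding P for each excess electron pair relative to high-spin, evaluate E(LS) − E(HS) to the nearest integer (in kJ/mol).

184

Ligand charges: 2×(-1) from OH⁻ and 2×(-1) from acac⁻ sum to -4; with overall charge -1, Fe is +3.
Fe³⁺: group 8, so d-count = 8 − 3 = 5.
High-spin: t₂g³ eg², CFSE = 0.0Δo = 0 kJ/mol.
Low-spin: t₂g⁵ eg⁰, orbital CFSE = -2.0Δo = -324 kJ/mol; plus 2 excess pairs × P = +508 kJ/mol; total 184 kJ/mol.
The difference is 184 − (0) = 184 kJ/mol, so high-spin lies lower.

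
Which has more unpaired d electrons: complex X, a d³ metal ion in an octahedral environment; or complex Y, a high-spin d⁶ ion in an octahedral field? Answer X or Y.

Y

X: For octahedral d³ the high- and low-spin configurations coincide; t₂g³ eg⁰ → 3 unpaired.
Y: t2g^4 e_g^2 → 4 unpaired.
So Y has more unpaired electrons.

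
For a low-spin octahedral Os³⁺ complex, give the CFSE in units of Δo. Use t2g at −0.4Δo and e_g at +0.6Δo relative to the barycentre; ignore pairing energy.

Group 8 minus oxidation state +3 gives a d⁵ configuration for Os³⁺.
Configuration: t2g^5 e_g^0.
CFSE = 5(-0.4Δo) + 0(0.6Δo) = -2.0Δo + 0.0Δo = -2.0Δo.

-2.0 Δo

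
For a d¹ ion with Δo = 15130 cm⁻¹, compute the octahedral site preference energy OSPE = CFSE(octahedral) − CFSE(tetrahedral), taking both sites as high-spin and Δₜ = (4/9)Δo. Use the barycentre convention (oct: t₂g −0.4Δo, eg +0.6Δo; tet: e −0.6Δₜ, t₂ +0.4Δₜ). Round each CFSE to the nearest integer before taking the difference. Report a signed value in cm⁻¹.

-2017

Octahedral (high-spin): t₂g¹ eg⁰, CFSE = 1(−0.4) + 0(+0.6) = -0.4Δo = -0.4 × 15130 = -6052 cm⁻¹.
Tetrahedral: e¹ t₂⁰, CFSE = 1(−0.6) + 0(+0.4) = -0.6Δₜ = -0.6 × (4/9) × 15130 = -4035 cm⁻¹.
OSPE = CFSE(oct) − CFSE(tet) = -6052 − (-4035) = -2017 cm⁻¹.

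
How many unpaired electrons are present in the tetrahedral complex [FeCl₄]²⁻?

Each Cl⁻ contributes -1; 4 × (-1) = -4. With overall charge -2, Fe is in the +2 oxidation state.
Fe is in group 8, so Fe²⁺ is d⁶ (8 − 2 = 6).
Tetrahedral fields are weak (Δₜ ≈ 4/9 Δₒ), so electrons fill high-spin.
Configuration: e^3 t2^3, giving 4 unpaired electrons.

4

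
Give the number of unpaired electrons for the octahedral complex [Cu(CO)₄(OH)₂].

Ligand charges: 4×(+0) from CO and 2×(-1) from OH⁻ sum to -2; with overall charge +0, Cu is +2.
Cu is in group 11, so Cu²⁺ is d⁹ (11 − 2 = 9).
Configuration: t₂g⁶ eg³, giving 1 unpaired electron.

1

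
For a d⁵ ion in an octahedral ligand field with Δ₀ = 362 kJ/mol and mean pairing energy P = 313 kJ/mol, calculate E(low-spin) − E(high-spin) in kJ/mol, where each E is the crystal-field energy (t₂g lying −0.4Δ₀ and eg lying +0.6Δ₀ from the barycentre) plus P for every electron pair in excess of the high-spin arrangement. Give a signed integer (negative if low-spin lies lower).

High-spin d⁵ fills as t₂g³ eg² with CFSE 3(−0.4) + 2(+0.6) = 0.0Δ₀ = 0 kJ/mol.
Low-spin t₂g⁵ eg⁰ gives -2.0Δ₀ = -724 kJ/mol, but forming 2 extra pairs costs 2P = 626 kJ/mol, so E(LS) = -724 + 626 = -98 kJ/mol.
The difference is -98 − (0) = -98 kJ/mol, so low-spin lies lower.

-98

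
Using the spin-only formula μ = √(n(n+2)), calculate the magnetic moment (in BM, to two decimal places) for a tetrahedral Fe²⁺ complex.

4.90 BM

Fe²⁺: group 8, so d-count = 8 − 2 = 6.
With tetrahedral geometry the complex is necessarily high-spin.
Configuration: e^3 t2^3 → 4 unpaired electrons.
μ(spin-only) = √[4(4+2)] = √24 ≈ 4.90 BM.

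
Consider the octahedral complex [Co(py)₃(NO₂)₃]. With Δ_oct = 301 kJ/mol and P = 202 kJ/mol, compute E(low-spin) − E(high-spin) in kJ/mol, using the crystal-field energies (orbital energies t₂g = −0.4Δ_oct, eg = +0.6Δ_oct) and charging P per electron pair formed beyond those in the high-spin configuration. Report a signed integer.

-198

Ligand charges: 3×(+0) from py and 3×(-1) from NO₂⁻ sum to -3; with overall charge +0, Co is +3.
Co³⁺: group 9, so d-count = 9 − 3 = 6.
High-spin: t₂g⁴ eg², CFSE = -0.4Δ_oct = -120 kJ/mol.
For low-spin the configuration is t₂g⁶ eg⁰: orbital energy -2.4 × 301 = -722 kJ/mol, and 2 additional pairs relative to high-spin add 404 kJ/mol, giving -318 kJ/mol.
E(LS) − E(HS) = -318 − (-120) = -198 kJ/mol.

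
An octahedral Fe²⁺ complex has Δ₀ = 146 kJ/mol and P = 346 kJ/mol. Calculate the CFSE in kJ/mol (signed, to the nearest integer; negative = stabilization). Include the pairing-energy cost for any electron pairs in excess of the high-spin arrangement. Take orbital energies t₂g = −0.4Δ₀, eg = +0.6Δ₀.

Fe²⁺: group 8, so d-count = 8 − 2 = 6.
Since Δ₀ = 146 kJ/mol < P = 346 kJ/mol, the complex adopts the high-spin configuration.
Filling d⁶ accordingly: t₂g⁴ eg².
Orbital CFSE = -0.4Δ₀ = -0.4 × 146 = -58 kJ/mol.
High-spin has no excess pairs, so no pairing correction applies.

-58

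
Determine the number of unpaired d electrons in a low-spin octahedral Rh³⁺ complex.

Group 9 minus oxidation state +3 gives a d⁶ configuration for Rh³⁺.
Configuration: t2g^6 e_g^0, giving 0 unpaired electrons.

0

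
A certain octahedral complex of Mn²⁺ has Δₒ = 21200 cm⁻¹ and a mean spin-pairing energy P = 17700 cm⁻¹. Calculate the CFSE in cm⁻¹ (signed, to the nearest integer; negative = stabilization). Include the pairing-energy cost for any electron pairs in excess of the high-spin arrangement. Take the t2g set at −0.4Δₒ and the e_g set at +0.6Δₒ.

-7000

Group 7 minus oxidation state +2 gives a d⁵ configuration for Mn²⁺.
Here Δₒ > P (21200 > 17700), so the low-spin state is favoured.
Filling d⁵ accordingly: t2g^5 e_g^0.
Orbital CFSE = -2.0Δₒ = -2.0 × 21200 = -42400 cm⁻¹.
Excess pairs vs high-spin: 2 − 0 = 2; pairing cost = +35400 cm⁻¹.
Net CFSE = -42400 + 35400 = -7000 cm⁻¹.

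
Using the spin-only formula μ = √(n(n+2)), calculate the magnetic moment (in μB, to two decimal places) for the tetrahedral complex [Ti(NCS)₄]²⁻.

2.83 μB

Each NCS⁻ contributes -1; 4 × (-1) = -4. With overall charge -2, Ti is in the +2 oxidation state.
Ti²⁺: group 4, so d-count = 4 − 2 = 2.
Tetrahedral splitting is small, so the complex is high-spin.
Configuration: e^2 t2^0 → 2 unpaired electrons.
μ(spin-only) = √[2(2+2)] = √8 ≈ 2.83 μB.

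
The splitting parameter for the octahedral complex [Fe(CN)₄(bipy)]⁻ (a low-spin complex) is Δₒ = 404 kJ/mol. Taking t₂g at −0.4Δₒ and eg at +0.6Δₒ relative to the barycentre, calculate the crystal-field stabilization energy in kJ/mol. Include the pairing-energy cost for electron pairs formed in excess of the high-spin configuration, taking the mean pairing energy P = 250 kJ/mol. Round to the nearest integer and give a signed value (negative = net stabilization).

Ligand charges: 4×(-1) from CN⁻ and 1×(+0) from bipy sum to -4; with overall charge -1, Fe is +3.
Fe³⁺: group 8, so d-count = 8 − 3 = 5.
Electron filling gives t₂g⁵ eg⁰.
The orbital stabilization is -2.0Δₒ = -2.0 × 404 = -808 kJ/mol.
Pairing penalty: 2 pairs vs 0 in the high-spin reference → 2 extra × P = 500 kJ/mol.
Combining: -808 + 500 = -308 kJ/mol.

-308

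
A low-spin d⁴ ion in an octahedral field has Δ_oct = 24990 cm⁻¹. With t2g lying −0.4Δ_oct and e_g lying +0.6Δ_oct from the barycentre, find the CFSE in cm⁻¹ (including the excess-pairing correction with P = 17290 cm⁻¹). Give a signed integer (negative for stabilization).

-22694

The d⁴ electrons fill as t2g^4 e_g^0.
Orbital CFSE = 4(-0.4) + 0(0.6) = -1.6Δ_oct = -1.6 × 24990 = -39984 cm⁻¹.
Pairing penalty: 1 pair vs 0 in the high-spin reference → 1 extra × P = 17290 cm⁻¹.
Net CFSE = -39984 + 17290 = -22694 cm⁻¹.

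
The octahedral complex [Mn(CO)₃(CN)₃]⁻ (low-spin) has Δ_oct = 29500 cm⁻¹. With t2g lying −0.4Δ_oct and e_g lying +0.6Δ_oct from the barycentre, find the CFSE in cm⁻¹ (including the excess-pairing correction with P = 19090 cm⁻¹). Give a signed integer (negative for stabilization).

-20820

Ligand charges: 3×(+0) from CO and 3×(-1) from CN⁻ sum to -3; with overall charge -1, Mn is +2.
Mn²⁺: group 7, so d-count = 7 − 2 = 5.
The d⁵ electrons fill as t2g^5 e_g^0.
CFSE(orbital) = 5×(-0.4Δ_oct) + 0×(0.6Δ_oct) = -2.0Δ_oct; with Δ_oct = 29500 cm⁻¹ that is -59000 cm⁻¹.
Pairing penalty: 2 pairs vs 0 in the high-spin reference → 2 extra × P = 38180 cm⁻¹.
Overall CFSE = -59000 + 38180 = -20820 cm⁻¹.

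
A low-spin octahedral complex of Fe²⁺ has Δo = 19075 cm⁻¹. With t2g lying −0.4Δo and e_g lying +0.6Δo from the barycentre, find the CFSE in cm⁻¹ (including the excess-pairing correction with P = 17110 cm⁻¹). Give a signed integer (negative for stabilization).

Group 8 minus oxidation state +2 gives a d⁶ configuration for Fe²⁺.
Configuration: t2g^6 e_g^0.
Orbital CFSE = 6(-0.4) + 0(0.6) = -2.4Δo = -2.4 × 19075 = -45780 cm⁻¹.
Pairing penalty: 3 pairs vs 1 in the high-spin reference → 2 extra × P = 34220 cm⁻¹.
Overall CFSE = -45780 + 34220 = -11560 cm⁻¹.

-11560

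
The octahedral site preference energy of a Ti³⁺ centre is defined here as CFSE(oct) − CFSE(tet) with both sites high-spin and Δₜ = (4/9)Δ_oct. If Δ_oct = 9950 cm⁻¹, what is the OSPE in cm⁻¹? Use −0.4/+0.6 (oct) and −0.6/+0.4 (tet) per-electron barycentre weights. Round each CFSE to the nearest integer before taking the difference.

-1327

Ti is in group 4, so Ti³⁺ is d¹ (4 − 3 = 1).
In an octahedral site d¹ (HS) is t₂g¹ eg⁰, giving CFSE(oct) = -0.4Δ_oct = -3980 cm⁻¹.
Tetrahedral e¹ t₂⁰ gives -0.6Δₜ = -0.6 × (4/9) × 9950 = -2653 cm⁻¹.
OSPE = CFSE(oct) − CFSE(tet) = -3980 − (-2653) = -1327 cm⁻¹.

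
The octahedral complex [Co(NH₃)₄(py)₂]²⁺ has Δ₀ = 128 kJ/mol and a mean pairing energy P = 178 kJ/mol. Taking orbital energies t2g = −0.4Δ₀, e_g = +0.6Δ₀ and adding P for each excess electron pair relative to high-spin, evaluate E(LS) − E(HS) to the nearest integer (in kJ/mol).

50

Ligand charges: 4×(+0) from NH₃ and 2×(+0) from py sum to +0; with overall charge +2, Co is +2.
Co sits in group 9; removing 2 electrons leaves Co²⁺ with 9 − 2 = 7 d electrons.
High-spin: t2g^5 e_g^2, CFSE = -0.8Δ₀ = -102 kJ/mol.
For low-spin the configuration is t2g^6 e_g^1: orbital energy -1.8 × 128 = -230 kJ/mol, and 1 additional pair relative to high-spin adds 178 kJ/mol, giving -52 kJ/mol.
The difference is -52 − (-102) = 50 kJ/mol, so high-spin lies lower.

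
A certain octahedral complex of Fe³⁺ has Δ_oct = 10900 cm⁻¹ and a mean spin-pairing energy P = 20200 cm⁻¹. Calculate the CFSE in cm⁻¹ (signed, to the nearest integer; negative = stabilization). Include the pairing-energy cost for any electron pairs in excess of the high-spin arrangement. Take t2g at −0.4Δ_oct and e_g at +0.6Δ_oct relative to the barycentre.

Fe is in group 8, so Fe³⁺ is d⁵ (8 − 3 = 5).
Here Δ_oct < P (10900 < 20200), so the high-spin state is favoured.
Configuration: t2g^3 e_g^2.
Orbital CFSE = 0.0Δ_oct = 0.0 × 10900 = 0 cm⁻¹.
High-spin has no excess pairs, so no pairing correction applies.

0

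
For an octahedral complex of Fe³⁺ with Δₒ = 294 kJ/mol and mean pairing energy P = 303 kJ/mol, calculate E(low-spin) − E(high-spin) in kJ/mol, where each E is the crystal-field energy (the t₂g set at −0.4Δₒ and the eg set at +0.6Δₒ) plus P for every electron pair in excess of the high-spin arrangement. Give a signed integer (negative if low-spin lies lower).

Fe sits in group 8; removing 3 electrons leaves Fe³⁺ with 8 − 3 = 5 d electrons.
In the high-spin limit (t₂g³ eg²) the orbital term is 0.0Δₒ = 0 kJ/mol, with no excess pairing.
Low-spin: t₂g⁵ eg⁰, orbital CFSE = -2.0Δₒ = -588 kJ/mol; plus 2 excess pairs × P = +606 kJ/mol; total 18 kJ/mol.
E(LS) − E(HS) = 18 − (0) = 18 kJ/mol.

18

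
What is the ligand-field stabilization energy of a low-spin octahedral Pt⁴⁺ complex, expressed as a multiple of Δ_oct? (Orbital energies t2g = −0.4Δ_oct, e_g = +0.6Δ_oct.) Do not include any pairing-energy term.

-2.4 Δ_oct

Pt sits in group 10; removing 4 electrons leaves Pt⁴⁺ with 10 − 4 = 6 d electrons.
Configuration: t2g^6 e_g^0.
CFSE = 6(-0.4Δ_oct) + 0(0.6Δ_oct) = -2.4Δ_oct + 0.0Δ_oct = -2.4Δ_oct.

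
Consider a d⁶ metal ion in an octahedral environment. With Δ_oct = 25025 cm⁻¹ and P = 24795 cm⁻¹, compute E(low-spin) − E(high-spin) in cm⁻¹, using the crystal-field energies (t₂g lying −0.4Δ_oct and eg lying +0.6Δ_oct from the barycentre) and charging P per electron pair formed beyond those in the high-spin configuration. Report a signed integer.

-460

High-spin d⁶ fills as t₂g⁴ eg² with CFSE 4(−0.4) + 2(+0.6) = -0.4Δ_oct = -10010 cm⁻¹.
For low-spin the configuration is t₂g⁶ eg⁰: orbital energy -2.4 × 25025 = -60060 cm⁻¹, and 2 additional pairs relative to high-spin add 49590 cm⁻¹, giving -10470 cm⁻¹.
Thus E(LS) − E(HS) = -460 cm⁻¹.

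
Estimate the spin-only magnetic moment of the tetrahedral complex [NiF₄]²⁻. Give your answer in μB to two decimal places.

2.83 μB

Each F⁻ contributes -1; 4 × (-1) = -4. With overall charge -2, Ni is in the +2 oxidation state.
Group 10 minus oxidation state +2 gives a d⁸ configuration for Ni²⁺.
Tetrahedral splitting is small, so the complex is high-spin.
Configuration: e⁴ t₂⁴ → 2 unpaired electrons.
μ(spin-only) = √[2(2+2)] = √8 ≈ 2.83 μB.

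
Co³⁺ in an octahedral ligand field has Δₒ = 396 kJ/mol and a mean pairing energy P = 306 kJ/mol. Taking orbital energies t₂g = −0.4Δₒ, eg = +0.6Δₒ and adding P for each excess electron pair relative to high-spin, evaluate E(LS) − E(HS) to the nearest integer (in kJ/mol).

-180

Co is in group 9, so Co³⁺ is d⁶ (9 − 3 = 6).
High-spin d⁶ fills as t₂g⁴ eg² with CFSE 4(−0.4) + 2(+0.6) = -0.4Δₒ = -158 kJ/mol.
Low-spin t₂g⁶ eg⁰ gives -2.4Δₒ = -950 kJ/mol, but forming 2 extra pairs costs 2P = 612 kJ/mol, so E(LS) = -950 + 612 = -338 kJ/mol.
E(LS) − E(HS) = -338 − (-158) = -180 kJ/mol.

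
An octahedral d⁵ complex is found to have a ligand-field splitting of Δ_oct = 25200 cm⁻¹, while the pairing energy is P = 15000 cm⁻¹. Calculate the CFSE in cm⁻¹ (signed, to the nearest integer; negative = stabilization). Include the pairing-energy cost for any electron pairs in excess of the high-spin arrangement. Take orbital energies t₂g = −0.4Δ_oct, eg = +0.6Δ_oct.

-20400

With Δ_oct > P the complex is low-spin.
That gives t₂g⁵ eg⁰.
Orbital CFSE = -2.0Δ_oct = -2.0 × 25200 = -50400 cm⁻¹.
Excess pairs vs high-spin: 2 − 0 = 2; pairing cost = +30000 cm⁻¹.
Net CFSE = -50400 + 30000 = -20400 cm⁻¹.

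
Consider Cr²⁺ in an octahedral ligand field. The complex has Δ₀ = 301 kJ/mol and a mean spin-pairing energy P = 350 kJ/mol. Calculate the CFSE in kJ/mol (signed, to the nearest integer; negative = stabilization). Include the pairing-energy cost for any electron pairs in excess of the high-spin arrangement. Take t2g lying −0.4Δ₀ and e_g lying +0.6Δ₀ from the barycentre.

Cr²⁺: group 6, so d-count = 6 − 2 = 4.
Δ₀ < P, so pairing is avoided: the ground state is high-spin.
That gives t2g^3 e_g^1.
Orbital CFSE = -0.6Δ₀ = -0.6 × 301 = -181 kJ/mol.
High-spin has no excess pairs, so no pairing correction applies.

-181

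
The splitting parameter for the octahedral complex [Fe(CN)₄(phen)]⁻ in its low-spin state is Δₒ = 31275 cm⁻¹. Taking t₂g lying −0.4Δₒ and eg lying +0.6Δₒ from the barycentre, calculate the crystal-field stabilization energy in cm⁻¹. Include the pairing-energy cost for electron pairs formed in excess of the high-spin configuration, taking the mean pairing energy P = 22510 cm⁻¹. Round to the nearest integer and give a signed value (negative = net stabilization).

-17530

Ligand charges: 4×(-1) from CN⁻ and 1×(+0) from phen sum to -4; with overall charge -1, Fe is +3.
Fe is in group 8, so Fe³⁺ is d⁵ (8 − 3 = 5).
The d⁵ electrons fill as t₂g⁵ eg⁰.
The orbital stabilization is -2.0Δₒ = -2.0 × 31275 = -62550 cm⁻¹.
Relative to high-spin t₂g³ eg² (0 paired), the low-spin configuration has 2 additional pairs, contributing +2 × 22510 = +45020 cm⁻¹.
Combining: -62550 + 45020 = -17530 cm⁻¹.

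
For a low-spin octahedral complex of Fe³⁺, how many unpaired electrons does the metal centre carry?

Fe³⁺: group 8, so d-count = 8 − 3 = 5.
Configuration: t₂g⁵ eg⁰, giving 1 unpaired electron.

1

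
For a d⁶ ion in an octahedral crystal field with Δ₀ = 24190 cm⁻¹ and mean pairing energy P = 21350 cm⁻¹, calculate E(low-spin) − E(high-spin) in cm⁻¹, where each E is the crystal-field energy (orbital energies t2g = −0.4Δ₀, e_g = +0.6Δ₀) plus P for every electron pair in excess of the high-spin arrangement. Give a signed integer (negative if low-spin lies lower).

-5680

High-spin d⁶ fills as t2g^4 e_g^2 with CFSE 4(−0.4) + 2(+0.6) = -0.4Δ₀ = -9676 cm⁻¹.
Low-spin: t2g^6 e_g^0, orbital CFSE = -2.4Δ₀ = -58056 cm⁻¹; plus 2 excess pairs × P = +42700 cm⁻¹; total -15356 cm⁻¹.
The difference is -15356 − (-9676) = -5680 cm⁻¹, so low-spin lies lower.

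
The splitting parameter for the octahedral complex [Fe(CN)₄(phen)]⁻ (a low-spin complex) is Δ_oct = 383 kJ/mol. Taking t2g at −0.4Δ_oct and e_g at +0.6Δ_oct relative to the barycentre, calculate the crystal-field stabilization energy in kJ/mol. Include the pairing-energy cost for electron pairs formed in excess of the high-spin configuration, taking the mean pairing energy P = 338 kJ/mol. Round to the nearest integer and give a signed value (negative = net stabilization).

Ligand charges: 4×(-1) from CN⁻ and 1×(+0) from phen sum to -4; with overall charge -1, Fe is +3.
Fe is in group 8, so Fe³⁺ is d⁵ (8 − 3 = 5).
Configuration: t2g^5 e_g^0.
The orbital stabilization is -2.0Δ_oct = -2.0 × 383 = -766 kJ/mol.
Pairing penalty: 2 pairs vs 0 in the high-spin reference → 2 extra × P = 676 kJ/mol.
Net CFSE = -766 + 676 = -90 kJ/mol.

-90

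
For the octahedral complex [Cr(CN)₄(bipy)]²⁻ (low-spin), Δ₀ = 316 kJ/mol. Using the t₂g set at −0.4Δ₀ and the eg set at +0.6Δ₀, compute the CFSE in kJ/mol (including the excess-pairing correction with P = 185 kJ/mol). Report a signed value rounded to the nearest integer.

Ligand charges: 4×(-1) from CN⁻ and 1×(+0) from bipy sum to -4; with overall charge -2, Cr is +2.
Cr²⁺: group 6, so d-count = 6 − 2 = 4.
Electron filling gives t₂g⁴ eg⁰.
The orbital stabilization is -1.6Δ₀ = -1.6 × 316 = -506 kJ/mol.
Relative to high-spin t₂g³ eg¹ (0 paired), the low-spin configuration has 1 additional pair, contributing +1 × 185 = +185 kJ/mol.
Overall CFSE = -506 + 185 = -321 kJ/mol.

-321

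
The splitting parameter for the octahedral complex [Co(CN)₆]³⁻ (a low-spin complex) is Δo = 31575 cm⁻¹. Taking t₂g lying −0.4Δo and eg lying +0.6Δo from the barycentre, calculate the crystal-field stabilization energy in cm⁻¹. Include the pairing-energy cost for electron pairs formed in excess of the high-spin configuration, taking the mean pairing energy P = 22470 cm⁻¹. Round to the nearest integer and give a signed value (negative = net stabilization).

Each CN⁻ contributes -1; 6 × (-1) = -6. With overall charge -3, Co is in the +3 oxidation state.
Co sits in group 9; removing 3 electrons leaves Co³⁺ with 9 − 3 = 6 d electrons.
The d⁶ electrons fill as t₂g⁶ eg⁰.
CFSE(orbital) = 6×(-0.4Δo) + 0×(0.6Δo) = -2.4Δo; with Δo = 31575 cm⁻¹ that is -75780 cm⁻¹.
High-spin d⁶ would be t₂g⁴ eg² with 1 pair; low-spin has 3, so 2 excess pairs cost +2P = +44940 cm⁻¹.
Combining: -75780 + 44940 = -30840 cm⁻¹.

-30840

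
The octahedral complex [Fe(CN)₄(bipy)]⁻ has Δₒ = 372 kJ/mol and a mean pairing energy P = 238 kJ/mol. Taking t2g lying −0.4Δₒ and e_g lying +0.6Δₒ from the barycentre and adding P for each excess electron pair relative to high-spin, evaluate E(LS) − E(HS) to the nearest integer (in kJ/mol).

-268

Ligand charges: 4×(-1) from CN⁻ and 1×(+0) from bipy sum to -4; with overall charge -1, Fe is +3.
Group 8 minus oxidation state +3 gives a d⁵ configuration for Fe³⁺.
High-spin d⁵ fills as t2g^3 e_g^2 with CFSE 3(−0.4) + 2(+0.6) = 0.0Δₒ = 0 kJ/mol.
For low-spin the configuration is t2g^5 e_g^0: orbital energy -2.0 × 372 = -744 kJ/mol, and 2 additional pairs relative to high-spin add 476 kJ/mol, giving -268 kJ/mol.
E(LS) − E(HS) = -268 − (0) = -268 kJ/mol.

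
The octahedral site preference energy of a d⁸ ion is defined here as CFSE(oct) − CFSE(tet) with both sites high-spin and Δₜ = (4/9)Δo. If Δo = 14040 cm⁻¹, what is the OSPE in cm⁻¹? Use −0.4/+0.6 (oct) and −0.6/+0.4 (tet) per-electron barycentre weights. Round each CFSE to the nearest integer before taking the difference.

-11856

Octahedral (high-spin): t₂g⁶ eg², CFSE = 6(−0.4) + 2(+0.6) = -1.2Δo = -1.2 × 14040 = -16848 cm⁻¹.
Tetrahedral: e⁴ t₂⁴, CFSE = 4(−0.6) + 4(+0.4) = -0.8Δₜ = -0.8 × (4/9) × 14040 = -4992 cm⁻¹.
Subtracting, OSPE = -16848 − (-4992) = -11856 cm⁻¹.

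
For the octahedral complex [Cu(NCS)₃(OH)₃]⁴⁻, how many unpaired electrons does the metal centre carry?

1

Ligand charges: 3×(-1) from NCS⁻ and 3×(-1) from OH⁻ sum to -6; with overall charge -4, Cu is +2.
Cu²⁺: group 11, so d-count = 11 − 2 = 9.
Configuration: t₂g⁶ eg³, giving 1 unpaired electron.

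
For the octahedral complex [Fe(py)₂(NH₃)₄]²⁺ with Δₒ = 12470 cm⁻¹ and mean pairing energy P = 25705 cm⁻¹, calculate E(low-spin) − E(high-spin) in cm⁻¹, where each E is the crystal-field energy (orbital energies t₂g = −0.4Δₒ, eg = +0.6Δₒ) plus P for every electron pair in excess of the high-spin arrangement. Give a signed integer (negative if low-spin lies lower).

26470

Ligand charges: 2×(+0) from py and 4×(+0) from NH₃ sum to +0; with overall charge +2, Fe is +2.
Group 8 minus oxidation state +2 gives a d⁶ configuration for Fe²⁺.
High-spin: t₂g⁴ eg², CFSE = -0.4Δₒ = -4988 cm⁻¹.
Low-spin t₂g⁶ eg⁰ gives -2.4Δₒ = -29928 cm⁻¹, but forming 2 extra pairs costs 2P = 51410 cm⁻¹, so E(LS) = -29928 + 51410 = 21482 cm⁻¹.
The difference is 21482 − (-4988) = 26470 cm⁻¹, so high-spin lies lower.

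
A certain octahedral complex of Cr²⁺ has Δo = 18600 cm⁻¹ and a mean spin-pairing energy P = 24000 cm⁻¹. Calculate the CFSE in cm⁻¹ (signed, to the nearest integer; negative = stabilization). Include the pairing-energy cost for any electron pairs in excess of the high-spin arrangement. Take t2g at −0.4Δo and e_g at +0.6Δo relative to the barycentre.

Cr²⁺: group 6, so d-count = 6 − 2 = 4.
Here Δo < P (18600 < 24000), so the high-spin state is favoured.
Filling d⁴ accordingly: t2g^3 e_g^1.
Orbital CFSE = -0.6Δo = -0.6 × 18600 = -11160 cm⁻¹.
High-spin has no excess pairs, so no pairing correction applies.

-11160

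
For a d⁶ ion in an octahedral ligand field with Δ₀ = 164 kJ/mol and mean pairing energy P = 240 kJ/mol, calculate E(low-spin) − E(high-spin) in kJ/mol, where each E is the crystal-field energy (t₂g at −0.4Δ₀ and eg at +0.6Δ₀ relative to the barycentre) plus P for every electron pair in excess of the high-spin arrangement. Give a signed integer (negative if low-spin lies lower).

152

High-spin d⁶ fills as t₂g⁴ eg² with CFSE 4(−0.4) + 2(+0.6) = -0.4Δ₀ = -66 kJ/mol.
For low-spin the configuration is t₂g⁶ eg⁰: orbital energy -2.4 × 164 = -394 kJ/mol, and 2 additional pairs relative to high-spin add 480 kJ/mol, giving 86 kJ/mol.
Thus E(LS) − E(HS) = 152 kJ/mol.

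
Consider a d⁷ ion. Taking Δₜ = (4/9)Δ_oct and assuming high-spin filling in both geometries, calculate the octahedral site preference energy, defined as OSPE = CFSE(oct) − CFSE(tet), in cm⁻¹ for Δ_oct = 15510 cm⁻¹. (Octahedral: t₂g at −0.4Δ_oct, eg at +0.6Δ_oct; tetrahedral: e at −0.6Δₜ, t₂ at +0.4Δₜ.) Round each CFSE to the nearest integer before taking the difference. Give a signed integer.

Octahedral (high-spin): t2g^5 e_g^2, CFSE = 5(−0.4) + 2(+0.6) = -0.8Δ_oct = -0.8 × 15510 = -12408 cm⁻¹.
In a tetrahedral site the filling is e^4 t2^3: CFSE(tet) = -1.2Δₜ = -1.2 × (4/9)(15510) = -8272 cm⁻¹.
OSPE = -12408 − (-8272) = -4136 cm⁻¹.

-4136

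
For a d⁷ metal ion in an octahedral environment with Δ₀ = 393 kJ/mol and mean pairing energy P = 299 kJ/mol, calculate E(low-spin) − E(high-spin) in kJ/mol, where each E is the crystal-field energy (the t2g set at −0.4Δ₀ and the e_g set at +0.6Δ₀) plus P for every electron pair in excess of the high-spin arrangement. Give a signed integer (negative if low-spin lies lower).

-94

High-spin: t2g^5 e_g^2, CFSE = -0.8Δ₀ = -314 kJ/mol.
For low-spin the configuration is t2g^6 e_g^1: orbital energy -1.8 × 393 = -707 kJ/mol, and 1 additional pair relative to high-spin adds 299 kJ/mol, giving -408 kJ/mol.
The difference is -408 − (-314) = -94 kJ/mol, so low-spin lies lower.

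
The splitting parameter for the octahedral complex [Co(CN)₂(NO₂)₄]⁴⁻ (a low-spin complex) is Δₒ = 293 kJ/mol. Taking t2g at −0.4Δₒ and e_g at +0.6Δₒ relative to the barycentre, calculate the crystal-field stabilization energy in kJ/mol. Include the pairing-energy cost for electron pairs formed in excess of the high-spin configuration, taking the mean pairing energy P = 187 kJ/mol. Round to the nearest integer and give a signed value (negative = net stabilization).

Ligand charges: 2×(-1) from CN⁻ and 4×(-1) from NO₂⁻ sum to -6; with overall charge -4, Co is +2.
Co is in group 9, so Co²⁺ is d⁷ (9 − 2 = 7).
Configuration: t2g^6 e_g^1.
Orbital CFSE = 6(-0.4) + 1(0.6) = -1.8Δₒ = -1.8 × 293 = -527 kJ/mol.
Pairing penalty: 3 pairs vs 2 in the high-spin reference → 1 extra × P = 187 kJ/mol.
Net CFSE = -527 + 187 = -340 kJ/mol.

-340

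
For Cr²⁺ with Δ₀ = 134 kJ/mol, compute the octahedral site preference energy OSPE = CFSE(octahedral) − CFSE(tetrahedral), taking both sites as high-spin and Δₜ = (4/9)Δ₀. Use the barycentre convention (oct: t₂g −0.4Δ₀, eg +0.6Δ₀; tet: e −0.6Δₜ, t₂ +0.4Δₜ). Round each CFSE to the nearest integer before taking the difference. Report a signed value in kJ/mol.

-56

Cr²⁺: group 6, so d-count = 6 − 2 = 4.
Octahedral high-spin t2g^3 e_g^1: CFSE = -0.6 × 134 = -80 kJ/mol.
Tetrahedral: e^2 t2^2, CFSE = 2(−0.6) + 2(+0.4) = -0.4Δₜ = -0.4 × (4/9) × 134 = -24 kJ/mol.
Subtracting, OSPE = -80 − (-24) = -56 kJ/mol.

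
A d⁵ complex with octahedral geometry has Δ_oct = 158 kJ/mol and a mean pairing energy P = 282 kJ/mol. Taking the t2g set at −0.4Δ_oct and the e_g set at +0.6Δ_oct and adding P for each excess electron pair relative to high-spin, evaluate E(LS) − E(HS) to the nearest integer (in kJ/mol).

248

High-spin d⁵ fills as t2g^3 e_g^2 with CFSE 3(−0.4) + 2(+0.6) = 0.0Δ_oct = 0 kJ/mol.
For low-spin the configuration is t2g^5 e_g^0: orbital energy -2.0 × 158 = -316 kJ/mol, and 2 additional pairs relative to high-spin add 564 kJ/mol, giving 248 kJ/mol.
The difference is 248 − (0) = 248 kJ/mol, so high-spin lies lower.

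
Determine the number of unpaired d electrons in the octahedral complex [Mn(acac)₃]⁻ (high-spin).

Each acac⁻ contributes -1; 3 × (-1) = -3. With overall charge -1, Mn is in the +2 oxidation state.
Mn²⁺: group 7, so d-count = 7 − 2 = 5.
Configuration: t₂g³ eg², giving 5 unpaired electrons.

5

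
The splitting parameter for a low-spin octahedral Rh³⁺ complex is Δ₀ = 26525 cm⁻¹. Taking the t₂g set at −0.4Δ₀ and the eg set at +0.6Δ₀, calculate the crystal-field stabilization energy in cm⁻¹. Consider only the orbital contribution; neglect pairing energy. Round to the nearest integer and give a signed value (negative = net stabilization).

Rh sits in group 9; removing 3 electrons leaves Rh³⁺ with 9 − 3 = 6 d electrons.
Configuration: t₂g⁶ eg⁰.
Orbital CFSE = 6(-0.4) + 0(0.6) = -2.4Δ₀ = -2.4 × 26525 = -63660 cm⁻¹.

-63660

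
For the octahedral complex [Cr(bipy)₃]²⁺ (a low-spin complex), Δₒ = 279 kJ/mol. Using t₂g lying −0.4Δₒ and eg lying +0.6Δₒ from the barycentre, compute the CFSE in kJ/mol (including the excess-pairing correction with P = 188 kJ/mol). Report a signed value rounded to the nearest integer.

-258

bipy is neutral, so the +2 overall charge sits on Cr: oxidation state +2.
Group 6 minus oxidation state +2 gives a d⁴ configuration for Cr²⁺.
Configuration: t₂g⁴ eg⁰.
Orbital CFSE = 4(-0.4) + 0(0.6) = -1.6Δₒ = -1.6 × 279 = -446 kJ/mol.
High-spin d⁴ would be t₂g³ eg¹ with 0 pairs; low-spin has 1, so 1 excess pair costs +1P = +188 kJ/mol.
Net CFSE = -446 + 188 = -258 kJ/mol.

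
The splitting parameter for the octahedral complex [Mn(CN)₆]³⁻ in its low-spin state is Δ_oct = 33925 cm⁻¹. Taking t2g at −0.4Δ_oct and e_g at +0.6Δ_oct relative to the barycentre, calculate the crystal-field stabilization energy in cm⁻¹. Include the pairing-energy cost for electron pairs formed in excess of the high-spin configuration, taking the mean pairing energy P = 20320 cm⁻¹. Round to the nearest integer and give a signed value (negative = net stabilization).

Each CN⁻ contributes -1; 6 × (-1) = -6. With overall charge -3, Mn is in the +3 oxidation state.
Mn³⁺: group 7, so d-count = 7 − 3 = 4.
The d⁴ electrons fill as t2g^4 e_g^0.
The orbital stabilization is -1.6Δ_oct = -1.6 × 33925 = -54280 cm⁻¹.
Relative to high-spin t2g^3 e_g^1 (0 paired), the low-spin configuration has 1 additional pair, contributing +1 × 20320 = +20320 cm⁻¹.
Net CFSE = -54280 + 20320 = -33960 cm⁻¹.

-33960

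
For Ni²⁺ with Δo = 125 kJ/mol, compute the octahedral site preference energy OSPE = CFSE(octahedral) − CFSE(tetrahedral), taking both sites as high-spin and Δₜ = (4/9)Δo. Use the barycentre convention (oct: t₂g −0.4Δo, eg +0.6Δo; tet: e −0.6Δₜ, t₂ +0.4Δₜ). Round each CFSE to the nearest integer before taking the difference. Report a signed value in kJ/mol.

-106

Group 10 minus oxidation state +2 gives a d⁸ configuration for Ni²⁺.
Octahedral high-spin t2g^6 e_g^2: CFSE = -1.2 × 125 = -150 kJ/mol.
Tetrahedral e^4 t2^4 gives -0.8Δₜ = -0.8 × (4/9) × 125 = -44 kJ/mol.
OSPE = CFSE(oct) − CFSE(tet) = -150 − (-44) = -106 kJ/mol.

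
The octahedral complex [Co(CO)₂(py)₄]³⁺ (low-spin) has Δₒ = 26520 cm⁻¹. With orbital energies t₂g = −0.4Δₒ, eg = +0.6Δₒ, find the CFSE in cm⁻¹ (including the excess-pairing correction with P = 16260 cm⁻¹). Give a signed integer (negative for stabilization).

-31128

Ligand charges: 2×(+0) from CO and 4×(+0) from py sum to +0; with overall charge +3, Co is +3.
Group 9 minus oxidation state +3 gives a d⁶ configuration for Co³⁺.
The d⁶ electrons fill as t₂g⁶ eg⁰.
Orbital CFSE = 6(-0.4) + 0(0.6) = -2.4Δₒ = -2.4 × 26520 = -63648 cm⁻¹.
High-spin d⁶ would be t₂g⁴ eg² with 1 pair; low-spin has 3, so 2 excess pairs cost +2P = +32520 cm⁻¹.
Overall CFSE = -63648 + 32520 = -31128 cm⁻¹.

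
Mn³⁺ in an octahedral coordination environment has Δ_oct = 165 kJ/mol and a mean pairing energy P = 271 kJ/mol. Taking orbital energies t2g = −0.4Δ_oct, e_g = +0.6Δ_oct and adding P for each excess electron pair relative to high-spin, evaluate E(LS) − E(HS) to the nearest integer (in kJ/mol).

106

Mn³⁺: group 7, so d-count = 7 − 3 = 4.
High-spin: t2g^3 e_g^1, CFSE = -0.6Δ_oct = -99 kJ/mol.
Low-spin t2g^4 e_g^0 gives -1.6Δ_oct = -264 kJ/mol, but forming 1 extra pair costs 1P = 271 kJ/mol, so E(LS) = -264 + 271 = 7 kJ/mol.
Thus E(LS) − E(HS) = 106 kJ/mol.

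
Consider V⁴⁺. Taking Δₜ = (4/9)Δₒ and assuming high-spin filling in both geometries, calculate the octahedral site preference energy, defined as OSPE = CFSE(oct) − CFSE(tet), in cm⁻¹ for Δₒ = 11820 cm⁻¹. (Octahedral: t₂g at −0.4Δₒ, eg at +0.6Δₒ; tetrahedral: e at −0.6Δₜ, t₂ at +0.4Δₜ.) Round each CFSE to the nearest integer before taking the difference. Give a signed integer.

V sits in group 5; removing 4 electrons leaves V⁴⁺ with 5 − 4 = 1 d electrons.
Octahedral (high-spin): t₂g¹ eg⁰, CFSE = 1(−0.4) + 0(+0.6) = -0.4Δₒ = -0.4 × 11820 = -4728 cm⁻¹.
Tetrahedral e¹ t₂⁰ gives -0.6Δₜ = -0.6 × (4/9) × 11820 = -3152 cm⁻¹.
OSPE = CFSE(oct) − CFSE(tet) = -4728 − (-3152) = -1576 cm⁻¹.

-1576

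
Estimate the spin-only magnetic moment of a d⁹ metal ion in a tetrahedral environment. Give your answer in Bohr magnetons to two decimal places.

1.73 Bohr magnetons

Tetrahedral splitting is small, so the complex is high-spin.
Configuration: e⁴ t₂⁵ → 1 unpaired electron.
μ(spin-only) = √[1(1+2)] = √3 ≈ 1.73 Bohr magnetons.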